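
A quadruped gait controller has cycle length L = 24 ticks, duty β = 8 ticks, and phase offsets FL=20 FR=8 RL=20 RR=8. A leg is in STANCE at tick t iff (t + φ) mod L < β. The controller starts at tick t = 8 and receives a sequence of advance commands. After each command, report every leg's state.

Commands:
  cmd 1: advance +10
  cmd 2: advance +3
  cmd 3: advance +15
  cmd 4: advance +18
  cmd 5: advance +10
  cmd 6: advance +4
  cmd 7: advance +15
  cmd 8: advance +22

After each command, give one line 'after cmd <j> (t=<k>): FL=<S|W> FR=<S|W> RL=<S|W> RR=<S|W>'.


after cmd 1 (t=18): FL=W FR=S RL=W RR=S
after cmd 2 (t=21): FL=W FR=S RL=W RR=S
after cmd 3 (t=36): FL=W FR=W RL=W RR=W
after cmd 4 (t=54): FL=S FR=W RL=S RR=W
after cmd 5 (t=64): FL=W FR=S RL=W RR=S
after cmd 6 (t=68): FL=W FR=S RL=W RR=S
after cmd 7 (t=83): FL=S FR=W RL=S RR=W
after cmd 8 (t=105): FL=S FR=W RL=S RR=W

start t=8: FL=S FR=W RL=S RR=W
cmd 1: advance +10 → t=18, phase=(14,2,14,2) → FL=W FR=S RL=W RR=S
cmd 2: advance +3 → t=21, phase=(17,5,17,5) → FL=W FR=S RL=W RR=S
cmd 3: advance +15 → t=36, phase=(8,20,8,20) → FL=W FR=W RL=W RR=W
cmd 4: advance +18 → t=54, phase=(2,14,2,14) → FL=S FR=W RL=S RR=W
cmd 5: advance +10 → t=64, phase=(12,0,12,0) → FL=W FR=S RL=W RR=S
cmd 6: advance +4 → t=68, phase=(16,4,16,4) → FL=W FR=S RL=W RR=S
cmd 7: advance +15 → t=83, phase=(7,19,7,19) → FL=S FR=W RL=S RR=W
cmd 8: advance +22 → t=105, phase=(5,17,5,17) → FL=S FR=W RL=S RR=W


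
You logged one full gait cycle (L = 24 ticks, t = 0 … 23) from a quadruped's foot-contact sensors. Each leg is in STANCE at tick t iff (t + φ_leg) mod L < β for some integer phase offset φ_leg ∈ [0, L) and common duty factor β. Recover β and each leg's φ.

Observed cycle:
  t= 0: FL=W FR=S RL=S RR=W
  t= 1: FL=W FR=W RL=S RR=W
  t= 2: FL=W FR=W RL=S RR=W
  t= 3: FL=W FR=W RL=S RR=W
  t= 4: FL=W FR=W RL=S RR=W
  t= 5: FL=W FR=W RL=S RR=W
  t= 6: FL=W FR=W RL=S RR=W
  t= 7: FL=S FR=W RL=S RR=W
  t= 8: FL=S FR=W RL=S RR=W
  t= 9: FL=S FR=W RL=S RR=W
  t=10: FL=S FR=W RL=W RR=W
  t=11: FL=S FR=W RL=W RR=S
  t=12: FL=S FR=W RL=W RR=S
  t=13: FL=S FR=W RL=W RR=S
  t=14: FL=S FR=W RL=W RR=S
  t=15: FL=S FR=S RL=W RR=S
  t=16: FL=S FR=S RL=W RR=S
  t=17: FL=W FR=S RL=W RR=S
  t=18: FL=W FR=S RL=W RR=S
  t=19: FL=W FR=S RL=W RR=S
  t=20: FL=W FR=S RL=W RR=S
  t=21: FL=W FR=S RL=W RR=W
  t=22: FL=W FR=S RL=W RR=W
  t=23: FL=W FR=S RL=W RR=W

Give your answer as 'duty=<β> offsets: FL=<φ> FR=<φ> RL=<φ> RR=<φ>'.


duty β = stance ticks per leg = 10
FL: stance ticks = 10; W→S at t=7 → φ=17
FR: stance ticks = 10; W→S at t=15 → φ=9
RL: stance ticks = 10; W→S at t=0 → φ=0
RR: stance ticks = 10; W→S at t=11 → φ=13

duty=10 offsets: FL=17 FR=9 RL=0 RR=13


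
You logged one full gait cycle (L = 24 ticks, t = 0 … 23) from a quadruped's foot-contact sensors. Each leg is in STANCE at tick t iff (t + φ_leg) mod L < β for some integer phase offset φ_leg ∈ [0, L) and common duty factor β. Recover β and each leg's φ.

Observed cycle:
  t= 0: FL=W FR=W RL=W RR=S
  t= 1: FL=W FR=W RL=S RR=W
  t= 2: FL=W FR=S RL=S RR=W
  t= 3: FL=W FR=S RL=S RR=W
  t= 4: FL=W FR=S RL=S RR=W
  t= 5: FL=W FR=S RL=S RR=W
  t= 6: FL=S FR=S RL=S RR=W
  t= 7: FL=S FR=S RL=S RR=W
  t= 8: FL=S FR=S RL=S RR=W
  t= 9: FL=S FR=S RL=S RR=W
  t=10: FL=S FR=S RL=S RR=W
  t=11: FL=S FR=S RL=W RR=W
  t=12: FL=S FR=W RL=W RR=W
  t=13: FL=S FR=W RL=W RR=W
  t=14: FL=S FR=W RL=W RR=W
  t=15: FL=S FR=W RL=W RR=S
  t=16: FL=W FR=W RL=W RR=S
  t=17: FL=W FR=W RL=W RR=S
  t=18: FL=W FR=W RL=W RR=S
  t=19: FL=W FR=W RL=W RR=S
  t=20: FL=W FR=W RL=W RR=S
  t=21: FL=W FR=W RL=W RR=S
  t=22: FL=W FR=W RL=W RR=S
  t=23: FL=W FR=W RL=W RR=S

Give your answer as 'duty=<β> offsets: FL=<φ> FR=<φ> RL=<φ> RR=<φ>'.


duty=10 offsets: FL=18 FR=22 RL=23 RR=9

duty β = stance ticks per leg = 10
FL: stance ticks = 10; W→S at t=6 → φ=18
FR: stance ticks = 10; W→S at t=2 → φ=22
RL: stance ticks = 10; W→S at t=1 → φ=23
RR: stance ticks = 10; W→S at t=15 → φ=9


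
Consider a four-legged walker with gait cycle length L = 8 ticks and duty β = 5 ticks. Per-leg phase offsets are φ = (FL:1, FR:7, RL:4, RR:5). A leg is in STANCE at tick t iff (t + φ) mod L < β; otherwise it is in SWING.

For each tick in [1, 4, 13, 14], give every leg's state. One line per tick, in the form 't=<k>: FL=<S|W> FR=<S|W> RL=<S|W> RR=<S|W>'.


t=1: phase=(2,0,5,6) vs β=5 → FL=S FR=S RL=W RR=W
t=4: phase=(5,3,0,1) vs β=5 → FL=W FR=S RL=S RR=S
t=13: phase=(6,4,1,2) vs β=5 → FL=W FR=S RL=S RR=S
t=14: phase=(7,5,2,3) vs β=5 → FL=W FR=W RL=S RR=S

t=1: FL=S FR=S RL=W RR=W
t=4: FL=W FR=S RL=S RR=S
t=13: FL=W FR=S RL=S RR=S
t=14: FL=W FR=W RL=S RR=S


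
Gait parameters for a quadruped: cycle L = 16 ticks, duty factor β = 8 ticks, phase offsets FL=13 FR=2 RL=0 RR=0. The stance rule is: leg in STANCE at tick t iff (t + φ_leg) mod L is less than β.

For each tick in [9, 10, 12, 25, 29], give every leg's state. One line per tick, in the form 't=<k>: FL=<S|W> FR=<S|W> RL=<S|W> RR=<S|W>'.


t=9: FL=S FR=W RL=W RR=W
t=10: FL=S FR=W RL=W RR=W
t=12: FL=W FR=W RL=W RR=W
t=25: FL=S FR=W RL=W RR=W
t=29: FL=W FR=W RL=W RR=W

t=9: phase=(6,11,9,9) vs β=8 → FL=S FR=W RL=W RR=W
t=10: phase=(7,12,10,10) vs β=8 → FL=S FR=W RL=W RR=W
t=12: phase=(9,14,12,12) vs β=8 → FL=W FR=W RL=W RR=W
t=25: phase=(6,11,9,9) vs β=8 → FL=S FR=W RL=W RR=W
t=29: phase=(10,15,13,13) vs β=8 → FL=W FR=W RL=W RR=W


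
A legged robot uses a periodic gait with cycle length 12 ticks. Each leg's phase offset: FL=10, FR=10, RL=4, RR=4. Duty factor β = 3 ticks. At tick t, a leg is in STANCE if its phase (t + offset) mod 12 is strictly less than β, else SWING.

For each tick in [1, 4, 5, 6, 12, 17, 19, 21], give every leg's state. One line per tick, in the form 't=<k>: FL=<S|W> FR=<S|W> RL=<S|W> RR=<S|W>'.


t=1: phase=(11,11,5,5) vs β=3 → FL=W FR=W RL=W RR=W
t=4: phase=(2,2,8,8) vs β=3 → FL=S FR=S RL=W RR=W
t=5: phase=(3,3,9,9) vs β=3 → FL=W FR=W RL=W RR=W
t=6: phase=(4,4,10,10) vs β=3 → FL=W FR=W RL=W RR=W
t=12: phase=(10,10,4,4) vs β=3 → FL=W FR=W RL=W RR=W
t=17: phase=(3,3,9,9) vs β=3 → FL=W FR=W RL=W RR=W
t=19: phase=(5,5,11,11) vs β=3 → FL=W FR=W RL=W RR=W
t=21: phase=(7,7,1,1) vs β=3 → FL=W FR=W RL=S RR=S

t=1: FL=W FR=W RL=W RR=W
t=4: FL=S FR=S RL=W RR=W
t=5: FL=W FR=W RL=W RR=W
t=6: FL=W FR=W RL=W RR=W
t=12: FL=W FR=W RL=W RR=W
t=17: FL=W FR=W RL=W RR=W
t=19: FL=W FR=W RL=W RR=W
t=21: FL=W FR=W RL=S RR=S


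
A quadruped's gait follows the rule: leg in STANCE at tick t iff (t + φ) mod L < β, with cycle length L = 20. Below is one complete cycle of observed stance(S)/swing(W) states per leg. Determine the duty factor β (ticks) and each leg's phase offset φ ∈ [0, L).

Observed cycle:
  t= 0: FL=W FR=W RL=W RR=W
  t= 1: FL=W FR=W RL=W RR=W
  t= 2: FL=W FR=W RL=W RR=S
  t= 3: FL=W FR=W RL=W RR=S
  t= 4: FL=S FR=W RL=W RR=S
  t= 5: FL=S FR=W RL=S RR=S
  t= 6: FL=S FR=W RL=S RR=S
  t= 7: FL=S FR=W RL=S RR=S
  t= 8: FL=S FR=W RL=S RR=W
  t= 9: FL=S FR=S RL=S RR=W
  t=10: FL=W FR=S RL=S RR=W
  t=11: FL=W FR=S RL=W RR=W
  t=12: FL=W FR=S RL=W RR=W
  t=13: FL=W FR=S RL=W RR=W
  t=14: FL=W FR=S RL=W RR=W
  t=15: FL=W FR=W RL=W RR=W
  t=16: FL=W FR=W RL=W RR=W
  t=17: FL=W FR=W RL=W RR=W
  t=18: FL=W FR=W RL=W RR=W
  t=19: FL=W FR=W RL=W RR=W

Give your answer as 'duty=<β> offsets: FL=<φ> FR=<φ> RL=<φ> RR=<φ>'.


duty=6 offsets: FL=16 FR=11 RL=15 RR=18

duty β = stance ticks per leg = 6
FL: stance ticks = 6; W→S at t=4 → φ=16
FR: stance ticks = 6; W→S at t=9 → φ=11
RL: stance ticks = 6; W→S at t=5 → φ=15
RR: stance ticks = 6; W→S at t=2 → φ=18


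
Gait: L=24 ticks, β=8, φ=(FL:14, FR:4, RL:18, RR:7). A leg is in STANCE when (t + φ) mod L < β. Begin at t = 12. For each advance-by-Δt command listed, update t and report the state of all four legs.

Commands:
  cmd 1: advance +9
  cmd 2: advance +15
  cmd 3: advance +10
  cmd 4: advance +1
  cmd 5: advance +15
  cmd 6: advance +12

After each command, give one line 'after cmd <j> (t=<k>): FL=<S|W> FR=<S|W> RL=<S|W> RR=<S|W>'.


start t=12: FL=S FR=W RL=S RR=W
cmd 1: advance +9 → t=21, phase=(11,1,15,4) → FL=W FR=S RL=W RR=S
cmd 2: advance +15 → t=36, phase=(2,16,6,19) → FL=S FR=W RL=S RR=W
cmd 3: advance +10 → t=46, phase=(12,2,16,5) → FL=W FR=S RL=W RR=S
cmd 4: advance +1 → t=47, phase=(13,3,17,6) → FL=W FR=S RL=W RR=S
cmd 5: advance +15 → t=62, phase=(4,18,8,21) → FL=S FR=W RL=W RR=W
cmd 6: advance +12 → t=74, phase=(16,6,20,9) → FL=W FR=S RL=W RR=W

after cmd 1 (t=21): FL=W FR=S RL=W RR=S
after cmd 2 (t=36): FL=S FR=W RL=S RR=W
after cmd 3 (t=46): FL=W FR=S RL=W RR=S
after cmd 4 (t=47): FL=W FR=S RL=W RR=S
after cmd 5 (t=62): FL=S FR=W RL=W RR=W
after cmd 6 (t=74): FL=W FR=S RL=W RR=W


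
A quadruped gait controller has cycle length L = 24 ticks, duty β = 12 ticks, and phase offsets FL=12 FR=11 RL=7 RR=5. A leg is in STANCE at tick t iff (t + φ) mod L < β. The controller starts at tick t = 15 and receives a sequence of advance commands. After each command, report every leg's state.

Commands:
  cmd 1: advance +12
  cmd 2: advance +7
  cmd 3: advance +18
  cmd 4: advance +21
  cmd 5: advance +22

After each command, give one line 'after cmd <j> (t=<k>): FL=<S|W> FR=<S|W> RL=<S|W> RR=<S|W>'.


after cmd 1 (t=27): FL=W FR=W RL=S RR=S
after cmd 2 (t=34): FL=W FR=W RL=W RR=W
after cmd 3 (t=52): FL=W FR=W RL=S RR=S
after cmd 4 (t=73): FL=W FR=W RL=S RR=S
after cmd 5 (t=95): FL=S FR=S RL=S RR=S

start t=15: FL=S FR=S RL=W RR=W
cmd 1: advance +12 → t=27, phase=(15,14,10,8) → FL=W FR=W RL=S RR=S
cmd 2: advance +7 → t=34, phase=(22,21,17,15) → FL=W FR=W RL=W RR=W
cmd 3: advance +18 → t=52, phase=(16,15,11,9) → FL=W FR=W RL=S RR=S
cmd 4: advance +21 → t=73, phase=(13,12,8,6) → FL=W FR=W RL=S RR=S
cmd 5: advance +22 → t=95, phase=(11,10,6,4) → FL=S FR=S RL=S RR=S


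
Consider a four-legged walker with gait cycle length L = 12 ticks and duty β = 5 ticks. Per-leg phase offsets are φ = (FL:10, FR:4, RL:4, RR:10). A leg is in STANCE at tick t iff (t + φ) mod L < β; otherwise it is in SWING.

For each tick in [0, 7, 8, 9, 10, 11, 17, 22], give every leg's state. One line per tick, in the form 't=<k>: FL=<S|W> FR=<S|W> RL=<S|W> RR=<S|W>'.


t=0: phase=(10,4,4,10) vs β=5 → FL=W FR=S RL=S RR=W
t=7: phase=(5,11,11,5) vs β=5 → FL=W FR=W RL=W RR=W
t=8: phase=(6,0,0,6) vs β=5 → FL=W FR=S RL=S RR=W
t=9: phase=(7,1,1,7) vs β=5 → FL=W FR=S RL=S RR=W
t=10: phase=(8,2,2,8) vs β=5 → FL=W FR=S RL=S RR=W
t=11: phase=(9,3,3,9) vs β=5 → FL=W FR=S RL=S RR=W
t=17: phase=(3,9,9,3) vs β=5 → FL=S FR=W RL=W RR=S
t=22: phase=(8,2,2,8) vs β=5 → FL=W FR=S RL=S RR=W

t=0: FL=W FR=S RL=S RR=W
t=7: FL=W FR=W RL=W RR=W
t=8: FL=W FR=S RL=S RR=W
t=9: FL=W FR=S RL=S RR=W
t=10: FL=W FR=S RL=S RR=W
t=11: FL=W FR=S RL=S RR=W
t=17: FL=S FR=W RL=W RR=S
t=22: FL=W FR=S RL=S RR=W


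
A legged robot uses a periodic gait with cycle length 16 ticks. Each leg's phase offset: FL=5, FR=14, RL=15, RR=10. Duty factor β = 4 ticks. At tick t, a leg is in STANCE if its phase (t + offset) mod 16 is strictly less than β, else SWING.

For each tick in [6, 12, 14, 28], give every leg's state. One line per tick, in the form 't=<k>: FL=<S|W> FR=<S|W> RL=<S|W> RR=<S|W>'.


t=6: FL=W FR=W RL=W RR=S
t=12: FL=S FR=W RL=W RR=W
t=14: FL=S FR=W RL=W RR=W
t=28: FL=S FR=W RL=W RR=W

t=6: phase=(11,4,5,0) vs β=4 → FL=W FR=W RL=W RR=S
t=12: phase=(1,10,11,6) vs β=4 → FL=S FR=W RL=W RR=W
t=14: phase=(3,12,13,8) vs β=4 → FL=S FR=W RL=W RR=W
t=28: phase=(1,10,11,6) vs β=4 → FL=S FR=W RL=W RR=W


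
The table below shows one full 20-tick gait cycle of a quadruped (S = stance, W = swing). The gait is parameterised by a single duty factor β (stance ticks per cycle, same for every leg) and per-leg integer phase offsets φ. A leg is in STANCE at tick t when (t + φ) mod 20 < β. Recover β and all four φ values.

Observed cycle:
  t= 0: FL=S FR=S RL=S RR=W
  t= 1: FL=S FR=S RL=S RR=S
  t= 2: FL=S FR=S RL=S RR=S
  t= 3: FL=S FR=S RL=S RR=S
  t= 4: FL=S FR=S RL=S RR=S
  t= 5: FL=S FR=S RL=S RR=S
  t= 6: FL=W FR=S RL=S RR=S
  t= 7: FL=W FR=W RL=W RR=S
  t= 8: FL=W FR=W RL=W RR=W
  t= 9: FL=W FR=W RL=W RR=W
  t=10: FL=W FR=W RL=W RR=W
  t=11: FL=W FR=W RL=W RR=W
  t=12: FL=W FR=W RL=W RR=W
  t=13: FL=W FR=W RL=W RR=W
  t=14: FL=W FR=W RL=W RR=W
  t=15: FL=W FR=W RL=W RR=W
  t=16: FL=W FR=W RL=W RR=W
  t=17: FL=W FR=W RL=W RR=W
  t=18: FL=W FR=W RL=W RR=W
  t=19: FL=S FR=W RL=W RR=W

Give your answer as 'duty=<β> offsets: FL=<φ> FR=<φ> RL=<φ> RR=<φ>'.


duty β = stance ticks per leg = 7
FL: stance ticks = 7; W→S at t=19 → φ=1
FR: stance ticks = 7; W→S at t=0 → φ=0
RL: stance ticks = 7; W→S at t=0 → φ=0
RR: stance ticks = 7; W→S at t=1 → φ=19

duty=7 offsets: FL=1 FR=0 RL=0 RR=19


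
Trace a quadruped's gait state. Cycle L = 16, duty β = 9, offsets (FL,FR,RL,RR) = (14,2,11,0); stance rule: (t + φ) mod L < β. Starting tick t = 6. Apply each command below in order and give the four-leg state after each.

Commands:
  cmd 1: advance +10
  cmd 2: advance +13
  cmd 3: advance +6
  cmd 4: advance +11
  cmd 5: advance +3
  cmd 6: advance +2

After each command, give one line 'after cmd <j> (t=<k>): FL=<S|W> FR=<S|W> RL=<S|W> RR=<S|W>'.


start t=6: FL=S FR=S RL=S RR=S
cmd 1: advance +10 → t=16, phase=(14,2,11,0) → FL=W FR=S RL=W RR=S
cmd 2: advance +13 → t=29, phase=(11,15,8,13) → FL=W FR=W RL=S RR=W
cmd 3: advance +6 → t=35, phase=(1,5,14,3) → FL=S FR=S RL=W RR=S
cmd 4: advance +11 → t=46, phase=(12,0,9,14) → FL=W FR=S RL=W RR=W
cmd 5: advance +3 → t=49, phase=(15,3,12,1) → FL=W FR=S RL=W RR=S
cmd 6: advance +2 → t=51, phase=(1,5,14,3) → FL=S FR=S RL=W RR=S

after cmd 1 (t=16): FL=W FR=S RL=W RR=S
after cmd 2 (t=29): FL=W FR=W RL=S RR=W
after cmd 3 (t=35): FL=S FR=S RL=W RR=S
after cmd 4 (t=46): FL=W FR=S RL=W RR=W
after cmd 5 (t=49): FL=W FR=S RL=W RR=S
after cmd 6 (t=51): FL=S FR=S RL=W RR=S


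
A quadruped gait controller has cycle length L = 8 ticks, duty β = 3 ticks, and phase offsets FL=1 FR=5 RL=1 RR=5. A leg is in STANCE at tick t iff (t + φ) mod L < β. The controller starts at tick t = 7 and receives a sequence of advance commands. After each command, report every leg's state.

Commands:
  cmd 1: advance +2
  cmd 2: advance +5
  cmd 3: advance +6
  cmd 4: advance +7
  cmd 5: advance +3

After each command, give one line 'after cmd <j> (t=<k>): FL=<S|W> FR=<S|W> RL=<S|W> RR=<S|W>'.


after cmd 1 (t=9): FL=S FR=W RL=S RR=W
after cmd 2 (t=14): FL=W FR=W RL=W RR=W
after cmd 3 (t=20): FL=W FR=S RL=W RR=S
after cmd 4 (t=27): FL=W FR=S RL=W RR=S
after cmd 5 (t=30): FL=W FR=W RL=W RR=W

start t=7: FL=S FR=W RL=S RR=W
cmd 1: advance +2 → t=9, phase=(2,6,2,6) → FL=S FR=W RL=S RR=W
cmd 2: advance +5 → t=14, phase=(7,3,7,3) → FL=W FR=W RL=W RR=W
cmd 3: advance +6 → t=20, phase=(5,1,5,1) → FL=W FR=S RL=W RR=S
cmd 4: advance +7 → t=27, phase=(4,0,4,0) → FL=W FR=S RL=W RR=S
cmd 5: advance +3 → t=30, phase=(7,3,7,3) → FL=W FR=W RL=W RR=W


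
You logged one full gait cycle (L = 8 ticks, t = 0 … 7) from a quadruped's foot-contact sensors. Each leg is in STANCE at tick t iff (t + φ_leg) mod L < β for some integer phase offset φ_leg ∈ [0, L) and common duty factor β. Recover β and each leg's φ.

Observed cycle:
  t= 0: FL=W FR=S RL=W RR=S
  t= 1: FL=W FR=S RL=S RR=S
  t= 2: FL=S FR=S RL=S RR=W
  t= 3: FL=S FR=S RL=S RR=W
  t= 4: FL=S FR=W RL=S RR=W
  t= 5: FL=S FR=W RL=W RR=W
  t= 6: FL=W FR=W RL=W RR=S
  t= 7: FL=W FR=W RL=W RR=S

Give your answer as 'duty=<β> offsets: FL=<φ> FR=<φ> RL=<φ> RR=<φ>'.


duty=4 offsets: FL=6 FR=0 RL=7 RR=2

duty β = stance ticks per leg = 4
FL: stance ticks = 4; W→S at t=2 → φ=6
FR: stance ticks = 4; W→S at t=0 → φ=0
RL: stance ticks = 4; W→S at t=1 → φ=7
RR: stance ticks = 4; W→S at t=6 → φ=2


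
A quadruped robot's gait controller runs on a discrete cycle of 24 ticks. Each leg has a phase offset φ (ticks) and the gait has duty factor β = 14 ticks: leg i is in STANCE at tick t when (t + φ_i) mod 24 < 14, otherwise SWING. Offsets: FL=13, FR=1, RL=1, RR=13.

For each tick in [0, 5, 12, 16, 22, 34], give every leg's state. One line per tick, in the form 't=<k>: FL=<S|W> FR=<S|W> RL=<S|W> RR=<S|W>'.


t=0: FL=S FR=S RL=S RR=S
t=5: FL=W FR=S RL=S RR=W
t=12: FL=S FR=S RL=S RR=S
t=16: FL=S FR=W RL=W RR=S
t=22: FL=S FR=W RL=W RR=S
t=34: FL=W FR=S RL=S RR=W

t=0: phase=(13,1,1,13) vs β=14 → FL=S FR=S RL=S RR=S
t=5: phase=(18,6,6,18) vs β=14 → FL=W FR=S RL=S RR=W
t=12: phase=(1,13,13,1) vs β=14 → FL=S FR=S RL=S RR=S
t=16: phase=(5,17,17,5) vs β=14 → FL=S FR=W RL=W RR=S
t=22: phase=(11,23,23,11) vs β=14 → FL=S FR=W RL=W RR=S
t=34: phase=(23,11,11,23) vs β=14 → FL=W FR=S RL=S RR=W


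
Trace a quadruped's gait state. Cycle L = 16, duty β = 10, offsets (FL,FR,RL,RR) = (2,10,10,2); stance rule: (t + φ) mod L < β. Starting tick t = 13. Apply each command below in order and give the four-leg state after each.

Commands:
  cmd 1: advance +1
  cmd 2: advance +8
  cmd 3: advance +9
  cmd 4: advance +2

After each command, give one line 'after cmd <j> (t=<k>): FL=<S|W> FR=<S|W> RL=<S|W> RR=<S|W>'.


start t=13: FL=W FR=S RL=S RR=W
cmd 1: advance +1 → t=14, phase=(0,8,8,0) → FL=S FR=S RL=S RR=S
cmd 2: advance +8 → t=22, phase=(8,0,0,8) → FL=S FR=S RL=S RR=S
cmd 3: advance +9 → t=31, phase=(1,9,9,1) → FL=S FR=S RL=S RR=S
cmd 4: advance +2 → t=33, phase=(3,11,11,3) → FL=S FR=W RL=W RR=S

after cmd 1 (t=14): FL=S FR=S RL=S RR=S
after cmd 2 (t=22): FL=S FR=S RL=S RR=S
after cmd 3 (t=31): FL=S FR=S RL=S RR=S
after cmd 4 (t=33): FL=S FR=W RL=W RR=S


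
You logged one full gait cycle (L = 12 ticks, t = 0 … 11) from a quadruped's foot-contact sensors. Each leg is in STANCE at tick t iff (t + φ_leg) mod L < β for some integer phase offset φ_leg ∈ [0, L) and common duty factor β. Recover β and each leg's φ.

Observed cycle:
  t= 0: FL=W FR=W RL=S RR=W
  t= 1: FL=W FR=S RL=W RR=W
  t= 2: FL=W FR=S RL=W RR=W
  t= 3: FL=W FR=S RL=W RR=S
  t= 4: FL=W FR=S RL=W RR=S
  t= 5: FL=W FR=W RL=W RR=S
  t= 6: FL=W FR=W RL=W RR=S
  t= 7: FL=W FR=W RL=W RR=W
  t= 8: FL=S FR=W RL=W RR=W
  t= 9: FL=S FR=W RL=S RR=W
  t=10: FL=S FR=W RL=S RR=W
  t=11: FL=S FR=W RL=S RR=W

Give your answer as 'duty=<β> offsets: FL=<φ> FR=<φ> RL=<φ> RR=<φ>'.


duty=4 offsets: FL=4 FR=11 RL=3 RR=9

duty β = stance ticks per leg = 4
FL: stance ticks = 4; W→S at t=8 → φ=4
FR: stance ticks = 4; W→S at t=1 → φ=11
RL: stance ticks = 4; W→S at t=9 → φ=3
RR: stance ticks = 4; W→S at t=3 → φ=9


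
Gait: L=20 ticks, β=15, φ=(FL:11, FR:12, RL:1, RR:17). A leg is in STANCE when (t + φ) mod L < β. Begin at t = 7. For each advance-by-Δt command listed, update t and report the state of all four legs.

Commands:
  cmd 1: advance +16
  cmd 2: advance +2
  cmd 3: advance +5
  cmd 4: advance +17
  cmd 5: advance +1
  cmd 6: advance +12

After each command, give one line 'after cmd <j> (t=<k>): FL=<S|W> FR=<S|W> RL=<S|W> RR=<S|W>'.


after cmd 1 (t=23): FL=S FR=W RL=S RR=S
after cmd 2 (t=25): FL=W FR=W RL=S RR=S
after cmd 3 (t=30): FL=S FR=S RL=S RR=S
after cmd 4 (t=47): FL=W FR=W RL=S RR=S
after cmd 5 (t=48): FL=W FR=S RL=S RR=S
after cmd 6 (t=60): FL=S FR=S RL=S RR=W

start t=7: FL=W FR=W RL=S RR=S
cmd 1: advance +16 → t=23, phase=(14,15,4,0) → FL=S FR=W RL=S RR=S
cmd 2: advance +2 → t=25, phase=(16,17,6,2) → FL=W FR=W RL=S RR=S
cmd 3: advance +5 → t=30, phase=(1,2,11,7) → FL=S FR=S RL=S RR=S
cmd 4: advance +17 → t=47, phase=(18,19,8,4) → FL=W FR=W RL=S RR=S
cmd 5: advance +1 → t=48, phase=(19,0,9,5) → FL=W FR=S RL=S RR=S
cmd 6: advance +12 → t=60, phase=(11,12,1,17) → FL=S FR=S RL=S RR=W


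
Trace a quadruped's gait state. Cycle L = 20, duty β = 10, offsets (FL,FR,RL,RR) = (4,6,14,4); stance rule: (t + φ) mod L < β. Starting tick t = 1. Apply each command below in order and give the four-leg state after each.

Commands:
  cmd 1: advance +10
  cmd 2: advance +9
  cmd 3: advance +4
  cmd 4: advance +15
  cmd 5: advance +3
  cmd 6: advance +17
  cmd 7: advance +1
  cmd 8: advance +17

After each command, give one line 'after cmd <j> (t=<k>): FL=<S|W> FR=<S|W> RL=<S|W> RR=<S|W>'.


after cmd 1 (t=11): FL=W FR=W RL=S RR=W
after cmd 2 (t=20): FL=S FR=S RL=W RR=S
after cmd 3 (t=24): FL=S FR=W RL=W RR=S
after cmd 4 (t=39): FL=S FR=S RL=W RR=S
after cmd 5 (t=42): FL=S FR=S RL=W RR=S
after cmd 6 (t=59): FL=S FR=S RL=W RR=S
after cmd 7 (t=60): FL=S FR=S RL=W RR=S
after cmd 8 (t=77): FL=S FR=S RL=W RR=S

start t=1: FL=S FR=S RL=W RR=S
cmd 1: advance +10 → t=11, phase=(15,17,5,15) → FL=W FR=W RL=S RR=W
cmd 2: advance +9 → t=20, phase=(4,6,14,4) → FL=S FR=S RL=W RR=S
cmd 3: advance +4 → t=24, phase=(8,10,18,8) → FL=S FR=W RL=W RR=S
cmd 4: advance +15 → t=39, phase=(3,5,13,3) → FL=S FR=S RL=W RR=S
cmd 5: advance +3 → t=42, phase=(6,8,16,6) → FL=S FR=S RL=W RR=S
cmd 6: advance +17 → t=59, phase=(3,5,13,3) → FL=S FR=S RL=W RR=S
cmd 7: advance +1 → t=60, phase=(4,6,14,4) → FL=S FR=S RL=W RR=S
cmd 8: advance +17 → t=77, phase=(1,3,11,1) → FL=S FR=S RL=W RR=S


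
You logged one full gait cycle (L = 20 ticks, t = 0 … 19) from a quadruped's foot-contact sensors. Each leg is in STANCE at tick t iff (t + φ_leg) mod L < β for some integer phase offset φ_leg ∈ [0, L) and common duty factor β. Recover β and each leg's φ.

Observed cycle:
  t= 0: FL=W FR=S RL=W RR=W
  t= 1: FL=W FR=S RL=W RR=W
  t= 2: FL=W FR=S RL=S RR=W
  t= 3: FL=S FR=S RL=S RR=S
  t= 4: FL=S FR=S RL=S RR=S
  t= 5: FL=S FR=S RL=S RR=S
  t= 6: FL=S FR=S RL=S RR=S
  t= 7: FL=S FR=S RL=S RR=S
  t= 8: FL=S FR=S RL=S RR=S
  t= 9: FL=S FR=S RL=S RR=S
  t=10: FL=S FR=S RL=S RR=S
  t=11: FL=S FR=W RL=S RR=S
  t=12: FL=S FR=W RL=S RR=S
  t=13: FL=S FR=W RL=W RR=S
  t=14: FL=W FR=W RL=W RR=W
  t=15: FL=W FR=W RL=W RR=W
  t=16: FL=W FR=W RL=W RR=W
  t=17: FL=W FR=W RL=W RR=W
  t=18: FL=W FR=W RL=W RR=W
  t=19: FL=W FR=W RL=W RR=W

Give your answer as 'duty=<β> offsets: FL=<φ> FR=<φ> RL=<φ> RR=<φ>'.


duty=11 offsets: FL=17 FR=0 RL=18 RR=17

duty β = stance ticks per leg = 11
FL: stance ticks = 11; W→S at t=3 → φ=17
FR: stance ticks = 11; W→S at t=0 → φ=0
RL: stance ticks = 11; W→S at t=2 → φ=18
RR: stance ticks = 11; W→S at t=3 → φ=17


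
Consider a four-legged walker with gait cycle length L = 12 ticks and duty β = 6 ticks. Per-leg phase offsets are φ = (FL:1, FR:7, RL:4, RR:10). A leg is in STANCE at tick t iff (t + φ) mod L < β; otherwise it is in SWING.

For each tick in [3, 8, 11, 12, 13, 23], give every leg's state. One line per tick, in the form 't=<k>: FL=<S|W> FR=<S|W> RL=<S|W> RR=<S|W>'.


t=3: FL=S FR=W RL=W RR=S
t=8: FL=W FR=S RL=S RR=W
t=11: FL=S FR=W RL=S RR=W
t=12: FL=S FR=W RL=S RR=W
t=13: FL=S FR=W RL=S RR=W
t=23: FL=S FR=W RL=S RR=W

t=3: phase=(4,10,7,1) vs β=6 → FL=S FR=W RL=W RR=S
t=8: phase=(9,3,0,6) vs β=6 → FL=W FR=S RL=S RR=W
t=11: phase=(0,6,3,9) vs β=6 → FL=S FR=W RL=S RR=W
t=12: phase=(1,7,4,10) vs β=6 → FL=S FR=W RL=S RR=W
t=13: phase=(2,8,5,11) vs β=6 → FL=S FR=W RL=S RR=W
t=23: phase=(0,6,3,9) vs β=6 → FL=S FR=W RL=S RR=W


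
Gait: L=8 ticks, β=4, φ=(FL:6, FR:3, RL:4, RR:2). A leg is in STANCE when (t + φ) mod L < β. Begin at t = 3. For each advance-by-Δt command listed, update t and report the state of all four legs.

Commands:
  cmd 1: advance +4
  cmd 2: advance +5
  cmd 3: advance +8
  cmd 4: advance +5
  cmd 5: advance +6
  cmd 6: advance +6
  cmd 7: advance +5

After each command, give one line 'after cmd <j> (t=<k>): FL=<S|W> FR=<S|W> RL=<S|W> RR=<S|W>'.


start t=3: FL=S FR=W RL=W RR=W
cmd 1: advance +4 → t=7, phase=(5,2,3,1) → FL=W FR=S RL=S RR=S
cmd 2: advance +5 → t=12, phase=(2,7,0,6) → FL=S FR=W RL=S RR=W
cmd 3: advance +8 → t=20, phase=(2,7,0,6) → FL=S FR=W RL=S RR=W
cmd 4: advance +5 → t=25, phase=(7,4,5,3) → FL=W FR=W RL=W RR=S
cmd 5: advance +6 → t=31, phase=(5,2,3,1) → FL=W FR=S RL=S RR=S
cmd 6: advance +6 → t=37, phase=(3,0,1,7) → FL=S FR=S RL=S RR=W
cmd 7: advance +5 → t=42, phase=(0,5,6,4) → FL=S FR=W RL=W RR=W

after cmd 1 (t=7): FL=W FR=S RL=S RR=S
after cmd 2 (t=12): FL=S FR=W RL=S RR=W
after cmd 3 (t=20): FL=S FR=W RL=S RR=W
after cmd 4 (t=25): FL=W FR=W RL=W RR=S
after cmd 5 (t=31): FL=W FR=S RL=S RR=S
after cmd 6 (t=37): FL=S FR=S RL=S RR=W
after cmd 7 (t=42): FL=S FR=W RL=W RR=W


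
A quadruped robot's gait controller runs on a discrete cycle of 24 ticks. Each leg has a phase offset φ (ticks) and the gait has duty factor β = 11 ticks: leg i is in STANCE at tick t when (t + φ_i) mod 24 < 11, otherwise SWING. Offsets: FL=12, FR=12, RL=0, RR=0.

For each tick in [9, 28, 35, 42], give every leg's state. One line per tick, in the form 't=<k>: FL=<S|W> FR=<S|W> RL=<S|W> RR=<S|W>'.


t=9: phase=(21,21,9,9) vs β=11 → FL=W FR=W RL=S RR=S
t=28: phase=(16,16,4,4) vs β=11 → FL=W FR=W RL=S RR=S
t=35: phase=(23,23,11,11) vs β=11 → FL=W FR=W RL=W RR=W
t=42: phase=(6,6,18,18) vs β=11 → FL=S FR=S RL=W RR=W

t=9: FL=W FR=W RL=S RR=S
t=28: FL=W FR=W RL=S RR=S
t=35: FL=W FR=W RL=W RR=W
t=42: FL=S FR=S RL=W RR=W


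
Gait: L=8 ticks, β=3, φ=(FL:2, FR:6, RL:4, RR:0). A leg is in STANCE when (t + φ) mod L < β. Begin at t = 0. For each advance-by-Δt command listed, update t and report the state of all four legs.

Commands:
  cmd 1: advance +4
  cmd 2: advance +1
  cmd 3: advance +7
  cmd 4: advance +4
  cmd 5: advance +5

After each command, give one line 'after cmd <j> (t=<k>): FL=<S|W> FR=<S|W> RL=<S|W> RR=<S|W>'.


after cmd 1 (t=4): FL=W FR=S RL=S RR=W
after cmd 2 (t=5): FL=W FR=W RL=S RR=W
after cmd 3 (t=12): FL=W FR=S RL=S RR=W
after cmd 4 (t=16): FL=S FR=W RL=W RR=S
after cmd 5 (t=21): FL=W FR=W RL=S RR=W

start t=0: FL=S FR=W RL=W RR=S
cmd 1: advance +4 → t=4, phase=(6,2,0,4) → FL=W FR=S RL=S RR=W
cmd 2: advance +1 → t=5, phase=(7,3,1,5) → FL=W FR=W RL=S RR=W
cmd 3: advance +7 → t=12, phase=(6,2,0,4) → FL=W FR=S RL=S RR=W
cmd 4: advance +4 → t=16, phase=(2,6,4,0) → FL=S FR=W RL=W RR=S
cmd 5: advance +5 → t=21, phase=(7,3,1,5) → FL=W FR=W RL=S RR=W


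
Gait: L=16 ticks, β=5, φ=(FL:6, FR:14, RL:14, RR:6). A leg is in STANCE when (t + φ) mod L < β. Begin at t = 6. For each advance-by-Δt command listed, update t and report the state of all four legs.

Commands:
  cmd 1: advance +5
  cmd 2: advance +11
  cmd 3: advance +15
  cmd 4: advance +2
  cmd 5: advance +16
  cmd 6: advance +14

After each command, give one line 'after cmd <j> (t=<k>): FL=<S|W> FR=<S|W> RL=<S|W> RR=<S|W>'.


start t=6: FL=W FR=S RL=S RR=W
cmd 1: advance +5 → t=11, phase=(1,9,9,1) → FL=S FR=W RL=W RR=S
cmd 2: advance +11 → t=22, phase=(12,4,4,12) → FL=W FR=S RL=S RR=W
cmd 3: advance +15 → t=37, phase=(11,3,3,11) → FL=W FR=S RL=S RR=W
cmd 4: advance +2 → t=39, phase=(13,5,5,13) → FL=W FR=W RL=W RR=W
cmd 5: advance +16 → t=55, phase=(13,5,5,13) → FL=W FR=W RL=W RR=W
cmd 6: advance +14 → t=69, phase=(11,3,3,11) → FL=W FR=S RL=S RR=W

after cmd 1 (t=11): FL=S FR=W RL=W RR=S
after cmd 2 (t=22): FL=W FR=S RL=S RR=W
after cmd 3 (t=37): FL=W FR=S RL=S RR=W
after cmd 4 (t=39): FL=W FR=W RL=W RR=W
after cmd 5 (t=55): FL=W FR=W RL=W RR=W
after cmd 6 (t=69): FL=W FR=S RL=S RR=W


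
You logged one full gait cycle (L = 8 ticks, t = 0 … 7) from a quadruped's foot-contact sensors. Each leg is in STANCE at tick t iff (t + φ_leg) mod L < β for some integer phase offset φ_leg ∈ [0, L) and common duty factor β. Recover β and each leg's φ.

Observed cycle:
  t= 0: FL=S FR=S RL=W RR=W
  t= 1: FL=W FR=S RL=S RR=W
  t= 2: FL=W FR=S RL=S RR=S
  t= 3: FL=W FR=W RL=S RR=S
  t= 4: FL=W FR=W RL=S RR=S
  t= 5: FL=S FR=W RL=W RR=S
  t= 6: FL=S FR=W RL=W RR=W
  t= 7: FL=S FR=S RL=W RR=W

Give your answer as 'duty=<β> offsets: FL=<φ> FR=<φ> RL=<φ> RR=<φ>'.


duty=4 offsets: FL=3 FR=1 RL=7 RR=6

duty β = stance ticks per leg = 4
FL: stance ticks = 4; W→S at t=5 → φ=3
FR: stance ticks = 4; W→S at t=7 → φ=1
RL: stance ticks = 4; W→S at t=1 → φ=7
RR: stance ticks = 4; W→S at t=2 → φ=6


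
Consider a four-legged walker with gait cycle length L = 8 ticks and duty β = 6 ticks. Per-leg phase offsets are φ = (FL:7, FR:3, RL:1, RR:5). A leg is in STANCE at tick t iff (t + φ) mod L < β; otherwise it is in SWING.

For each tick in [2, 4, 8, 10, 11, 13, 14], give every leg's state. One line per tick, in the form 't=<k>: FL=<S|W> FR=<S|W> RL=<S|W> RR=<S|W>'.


t=2: FL=S FR=S RL=S RR=W
t=4: FL=S FR=W RL=S RR=S
t=8: FL=W FR=S RL=S RR=S
t=10: FL=S FR=S RL=S RR=W
t=11: FL=S FR=W RL=S RR=S
t=13: FL=S FR=S RL=W RR=S
t=14: FL=S FR=S RL=W RR=S

t=2: phase=(1,5,3,7) vs β=6 → FL=S FR=S RL=S RR=W
t=4: phase=(3,7,5,1) vs β=6 → FL=S FR=W RL=S RR=S
t=8: phase=(7,3,1,5) vs β=6 → FL=W FR=S RL=S RR=S
t=10: phase=(1,5,3,7) vs β=6 → FL=S FR=S RL=S RR=W
t=11: phase=(2,6,4,0) vs β=6 → FL=S FR=W RL=S RR=S
t=13: phase=(4,0,6,2) vs β=6 → FL=S FR=S RL=W RR=S
t=14: phase=(5,1,7,3) vs β=6 → FL=S FR=S RL=W RR=S


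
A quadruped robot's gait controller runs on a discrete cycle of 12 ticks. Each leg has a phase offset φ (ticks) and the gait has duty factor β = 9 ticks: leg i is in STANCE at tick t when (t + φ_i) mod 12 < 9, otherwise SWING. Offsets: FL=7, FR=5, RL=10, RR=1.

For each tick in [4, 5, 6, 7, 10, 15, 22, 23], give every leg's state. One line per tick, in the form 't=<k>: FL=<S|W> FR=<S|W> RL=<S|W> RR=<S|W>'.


t=4: phase=(11,9,2,5) vs β=9 → FL=W FR=W RL=S RR=S
t=5: phase=(0,10,3,6) vs β=9 → FL=S FR=W RL=S RR=S
t=6: phase=(1,11,4,7) vs β=9 → FL=S FR=W RL=S RR=S
t=7: phase=(2,0,5,8) vs β=9 → FL=S FR=S RL=S RR=S
t=10: phase=(5,3,8,11) vs β=9 → FL=S FR=S RL=S RR=W
t=15: phase=(10,8,1,4) vs β=9 → FL=W FR=S RL=S RR=S
t=22: phase=(5,3,8,11) vs β=9 → FL=S FR=S RL=S RR=W
t=23: phase=(6,4,9,0) vs β=9 → FL=S FR=S RL=W RR=S

t=4: FL=W FR=W RL=S RR=S
t=5: FL=S FR=W RL=S RR=S
t=6: FL=S FR=W RL=S RR=S
t=7: FL=S FR=S RL=S RR=S
t=10: FL=S FR=S RL=S RR=W
t=15: FL=W FR=S RL=S RR=S
t=22: FL=S FR=S RL=S RR=W
t=23: FL=S FR=S RL=W RR=S


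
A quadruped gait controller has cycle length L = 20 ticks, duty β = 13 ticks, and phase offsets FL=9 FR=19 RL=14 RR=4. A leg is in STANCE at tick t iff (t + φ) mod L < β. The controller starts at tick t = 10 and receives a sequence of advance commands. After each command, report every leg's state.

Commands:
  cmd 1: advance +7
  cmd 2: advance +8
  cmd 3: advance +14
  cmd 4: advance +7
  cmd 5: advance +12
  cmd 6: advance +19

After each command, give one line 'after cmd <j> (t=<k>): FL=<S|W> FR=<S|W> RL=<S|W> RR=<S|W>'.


start t=10: FL=W FR=S RL=S RR=W
cmd 1: advance +7 → t=17, phase=(6,16,11,1) → FL=S FR=W RL=S RR=S
cmd 2: advance +8 → t=25, phase=(14,4,19,9) → FL=W FR=S RL=W RR=S
cmd 3: advance +14 → t=39, phase=(8,18,13,3) → FL=S FR=W RL=W RR=S
cmd 4: advance +7 → t=46, phase=(15,5,0,10) → FL=W FR=S RL=S RR=S
cmd 5: advance +12 → t=58, phase=(7,17,12,2) → FL=S FR=W RL=S RR=S
cmd 6: advance +19 → t=77, phase=(6,16,11,1) → FL=S FR=W RL=S RR=S

after cmd 1 (t=17): FL=S FR=W RL=S RR=S
after cmd 2 (t=25): FL=W FR=S RL=W RR=S
after cmd 3 (t=39): FL=S FR=W RL=W RR=S
after cmd 4 (t=46): FL=W FR=S RL=S RR=S
after cmd 5 (t=58): FL=S FR=W RL=S RR=S
after cmd 6 (t=77): FL=S FR=W RL=S RR=S


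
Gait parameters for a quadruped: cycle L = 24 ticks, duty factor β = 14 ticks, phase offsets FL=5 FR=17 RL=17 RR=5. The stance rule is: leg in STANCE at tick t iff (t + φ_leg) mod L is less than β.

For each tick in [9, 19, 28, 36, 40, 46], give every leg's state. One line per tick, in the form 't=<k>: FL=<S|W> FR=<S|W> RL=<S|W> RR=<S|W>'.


t=9: FL=W FR=S RL=S RR=W
t=19: FL=S FR=S RL=S RR=S
t=28: FL=S FR=W RL=W RR=S
t=36: FL=W FR=S RL=S RR=W
t=40: FL=W FR=S RL=S RR=W
t=46: FL=S FR=W RL=W RR=S

t=9: phase=(14,2,2,14) vs β=14 → FL=W FR=S RL=S RR=W
t=19: phase=(0,12,12,0) vs β=14 → FL=S FR=S RL=S RR=S
t=28: phase=(9,21,21,9) vs β=14 → FL=S FR=W RL=W RR=S
t=36: phase=(17,5,5,17) vs β=14 → FL=W FR=S RL=S RR=W
t=40: phase=(21,9,9,21) vs β=14 → FL=W FR=S RL=S RR=W
t=46: phase=(3,15,15,3) vs β=14 → FL=S FR=W RL=W RR=S


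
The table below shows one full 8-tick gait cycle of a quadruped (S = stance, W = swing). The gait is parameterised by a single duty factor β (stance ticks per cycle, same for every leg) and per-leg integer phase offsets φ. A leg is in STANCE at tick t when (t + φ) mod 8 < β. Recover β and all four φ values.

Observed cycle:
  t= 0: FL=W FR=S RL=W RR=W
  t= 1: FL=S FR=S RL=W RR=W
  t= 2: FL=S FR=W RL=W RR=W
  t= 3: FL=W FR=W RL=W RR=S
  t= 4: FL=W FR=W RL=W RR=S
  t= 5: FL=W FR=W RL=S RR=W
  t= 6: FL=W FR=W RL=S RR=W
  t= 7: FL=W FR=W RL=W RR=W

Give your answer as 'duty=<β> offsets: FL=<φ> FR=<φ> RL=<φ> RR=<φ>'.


duty β = stance ticks per leg = 2
FL: stance ticks = 2; W→S at t=1 → φ=7
FR: stance ticks = 2; W→S at t=0 → φ=0
RL: stance ticks = 2; W→S at t=5 → φ=3
RR: stance ticks = 2; W→S at t=3 → φ=5

duty=2 offsets: FL=7 FR=0 RL=3 RR=5


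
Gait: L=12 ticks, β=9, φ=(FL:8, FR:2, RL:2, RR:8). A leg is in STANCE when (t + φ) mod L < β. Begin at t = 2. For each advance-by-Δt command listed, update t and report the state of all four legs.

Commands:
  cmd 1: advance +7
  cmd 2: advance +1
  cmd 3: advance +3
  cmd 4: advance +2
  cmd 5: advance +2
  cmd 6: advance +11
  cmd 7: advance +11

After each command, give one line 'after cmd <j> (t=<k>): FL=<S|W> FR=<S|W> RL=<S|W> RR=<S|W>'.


start t=2: FL=W FR=S RL=S RR=W
cmd 1: advance +7 → t=9, phase=(5,11,11,5) → FL=S FR=W RL=W RR=S
cmd 2: advance +1 → t=10, phase=(6,0,0,6) → FL=S FR=S RL=S RR=S
cmd 3: advance +3 → t=13, phase=(9,3,3,9) → FL=W FR=S RL=S RR=W
cmd 4: advance +2 → t=15, phase=(11,5,5,11) → FL=W FR=S RL=S RR=W
cmd 5: advance +2 → t=17, phase=(1,7,7,1) → FL=S FR=S RL=S RR=S
cmd 6: advance +11 → t=28, phase=(0,6,6,0) → FL=S FR=S RL=S RR=S
cmd 7: advance +11 → t=39, phase=(11,5,5,11) → FL=W FR=S RL=S RR=W

after cmd 1 (t=9): FL=S FR=W RL=W RR=S
after cmd 2 (t=10): FL=S FR=S RL=S RR=S
after cmd 3 (t=13): FL=W FR=S RL=S RR=W
after cmd 4 (t=15): FL=W FR=S RL=S RR=W
after cmd 5 (t=17): FL=S FR=S RL=S RR=S
after cmd 6 (t=28): FL=S FR=S RL=S RR=S
after cmd 7 (t=39): FL=W FR=S RL=S RR=W


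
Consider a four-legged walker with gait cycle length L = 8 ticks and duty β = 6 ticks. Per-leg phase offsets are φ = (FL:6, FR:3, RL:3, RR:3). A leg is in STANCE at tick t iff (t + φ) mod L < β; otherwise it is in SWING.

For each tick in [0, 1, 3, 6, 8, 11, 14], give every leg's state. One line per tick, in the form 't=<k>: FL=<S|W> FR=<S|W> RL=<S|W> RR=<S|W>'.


t=0: FL=W FR=S RL=S RR=S
t=1: FL=W FR=S RL=S RR=S
t=3: FL=S FR=W RL=W RR=W
t=6: FL=S FR=S RL=S RR=S
t=8: FL=W FR=S RL=S RR=S
t=11: FL=S FR=W RL=W RR=W
t=14: FL=S FR=S RL=S RR=S

t=0: phase=(6,3,3,3) vs β=6 → FL=W FR=S RL=S RR=S
t=1: phase=(7,4,4,4) vs β=6 → FL=W FR=S RL=S RR=S
t=3: phase=(1,6,6,6) vs β=6 → FL=S FR=W RL=W RR=W
t=6: phase=(4,1,1,1) vs β=6 → FL=S FR=S RL=S RR=S
t=8: phase=(6,3,3,3) vs β=6 → FL=W FR=S RL=S RR=S
t=11: phase=(1,6,6,6) vs β=6 → FL=S FR=W RL=W RR=W
t=14: phase=(4,1,1,1) vs β=6 → FL=S FR=S RL=S RR=S


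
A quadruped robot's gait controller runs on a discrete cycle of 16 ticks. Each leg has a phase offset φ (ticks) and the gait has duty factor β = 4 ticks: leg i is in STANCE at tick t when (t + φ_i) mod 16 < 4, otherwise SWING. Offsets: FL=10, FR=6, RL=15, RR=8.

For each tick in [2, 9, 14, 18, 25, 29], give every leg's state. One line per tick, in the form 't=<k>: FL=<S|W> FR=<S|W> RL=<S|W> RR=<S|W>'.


t=2: FL=W FR=W RL=S RR=W
t=9: FL=S FR=W RL=W RR=S
t=14: FL=W FR=W RL=W RR=W
t=18: FL=W FR=W RL=S RR=W
t=25: FL=S FR=W RL=W RR=S
t=29: FL=W FR=S RL=W RR=W

t=2: phase=(12,8,1,10) vs β=4 → FL=W FR=W RL=S RR=W
t=9: phase=(3,15,8,1) vs β=4 → FL=S FR=W RL=W RR=S
t=14: phase=(8,4,13,6) vs β=4 → FL=W FR=W RL=W RR=W
t=18: phase=(12,8,1,10) vs β=4 → FL=W FR=W RL=S RR=W
t=25: phase=(3,15,8,1) vs β=4 → FL=S FR=W RL=W RR=S
t=29: phase=(7,3,12,5) vs β=4 → FL=W FR=S RL=W RR=W


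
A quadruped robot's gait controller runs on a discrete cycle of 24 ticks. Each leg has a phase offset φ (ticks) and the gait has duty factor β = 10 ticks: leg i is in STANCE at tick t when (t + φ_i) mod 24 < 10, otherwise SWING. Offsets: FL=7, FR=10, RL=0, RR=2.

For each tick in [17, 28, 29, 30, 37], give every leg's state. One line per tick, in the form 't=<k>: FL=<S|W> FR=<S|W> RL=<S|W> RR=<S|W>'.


t=17: FL=S FR=S RL=W RR=W
t=28: FL=W FR=W RL=S RR=S
t=29: FL=W FR=W RL=S RR=S
t=30: FL=W FR=W RL=S RR=S
t=37: FL=W FR=W RL=W RR=W

t=17: phase=(0,3,17,19) vs β=10 → FL=S FR=S RL=W RR=W
t=28: phase=(11,14,4,6) vs β=10 → FL=W FR=W RL=S RR=S
t=29: phase=(12,15,5,7) vs β=10 → FL=W FR=W RL=S RR=S
t=30: phase=(13,16,6,8) vs β=10 → FL=W FR=W RL=S RR=S
t=37: phase=(20,23,13,15) vs β=10 → FL=W FR=W RL=W RR=W


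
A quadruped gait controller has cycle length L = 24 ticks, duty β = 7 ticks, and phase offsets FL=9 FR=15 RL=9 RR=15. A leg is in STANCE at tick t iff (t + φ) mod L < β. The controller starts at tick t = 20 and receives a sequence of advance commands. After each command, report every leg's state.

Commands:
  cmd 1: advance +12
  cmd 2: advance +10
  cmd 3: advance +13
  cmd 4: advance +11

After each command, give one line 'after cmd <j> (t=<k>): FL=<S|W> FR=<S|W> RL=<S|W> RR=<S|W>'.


start t=20: FL=S FR=W RL=S RR=W
cmd 1: advance +12 → t=32, phase=(17,23,17,23) → FL=W FR=W RL=W RR=W
cmd 2: advance +10 → t=42, phase=(3,9,3,9) → FL=S FR=W RL=S RR=W
cmd 3: advance +13 → t=55, phase=(16,22,16,22) → FL=W FR=W RL=W RR=W
cmd 4: advance +11 → t=66, phase=(3,9,3,9) → FL=S FR=W RL=S RR=W

after cmd 1 (t=32): FL=W FR=W RL=W RR=W
after cmd 2 (t=42): FL=S FR=W RL=S RR=W
after cmd 3 (t=55): FL=W FR=W RL=W RR=W
after cmd 4 (t=66): FL=S FR=W RL=S RR=W


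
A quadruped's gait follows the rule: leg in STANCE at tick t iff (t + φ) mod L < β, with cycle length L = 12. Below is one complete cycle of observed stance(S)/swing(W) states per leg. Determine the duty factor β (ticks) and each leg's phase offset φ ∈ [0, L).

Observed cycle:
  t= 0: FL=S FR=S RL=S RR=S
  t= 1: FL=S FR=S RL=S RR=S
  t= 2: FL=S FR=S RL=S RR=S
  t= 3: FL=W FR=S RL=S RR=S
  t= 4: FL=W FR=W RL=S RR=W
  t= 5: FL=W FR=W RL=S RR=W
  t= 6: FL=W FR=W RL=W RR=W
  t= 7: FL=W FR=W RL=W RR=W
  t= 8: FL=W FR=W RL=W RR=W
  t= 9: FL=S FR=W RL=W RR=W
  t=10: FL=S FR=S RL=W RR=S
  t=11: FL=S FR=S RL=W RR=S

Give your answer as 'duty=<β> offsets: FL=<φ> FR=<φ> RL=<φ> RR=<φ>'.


duty=6 offsets: FL=3 FR=2 RL=0 RR=2

duty β = stance ticks per leg = 6
FL: stance ticks = 6; W→S at t=9 → φ=3
FR: stance ticks = 6; W→S at t=10 → φ=2
RL: stance ticks = 6; W→S at t=0 → φ=0
RR: stance ticks = 6; W→S at t=10 → φ=2


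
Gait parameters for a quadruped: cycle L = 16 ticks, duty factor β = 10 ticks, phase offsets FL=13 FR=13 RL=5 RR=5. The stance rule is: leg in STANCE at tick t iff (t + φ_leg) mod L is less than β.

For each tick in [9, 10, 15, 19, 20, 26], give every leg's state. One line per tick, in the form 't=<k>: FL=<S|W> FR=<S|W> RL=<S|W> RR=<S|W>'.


t=9: FL=S FR=S RL=W RR=W
t=10: FL=S FR=S RL=W RR=W
t=15: FL=W FR=W RL=S RR=S
t=19: FL=S FR=S RL=S RR=S
t=20: FL=S FR=S RL=S RR=S
t=26: FL=S FR=S RL=W RR=W

t=9: phase=(6,6,14,14) vs β=10 → FL=S FR=S RL=W RR=W
t=10: phase=(7,7,15,15) vs β=10 → FL=S FR=S RL=W RR=W
t=15: phase=(12,12,4,4) vs β=10 → FL=W FR=W RL=S RR=S
t=19: phase=(0,0,8,8) vs β=10 → FL=S FR=S RL=S RR=S
t=20: phase=(1,1,9,9) vs β=10 → FL=S FR=S RL=S RR=S
t=26: phase=(7,7,15,15) vs β=10 → FL=S FR=S RL=W RR=W


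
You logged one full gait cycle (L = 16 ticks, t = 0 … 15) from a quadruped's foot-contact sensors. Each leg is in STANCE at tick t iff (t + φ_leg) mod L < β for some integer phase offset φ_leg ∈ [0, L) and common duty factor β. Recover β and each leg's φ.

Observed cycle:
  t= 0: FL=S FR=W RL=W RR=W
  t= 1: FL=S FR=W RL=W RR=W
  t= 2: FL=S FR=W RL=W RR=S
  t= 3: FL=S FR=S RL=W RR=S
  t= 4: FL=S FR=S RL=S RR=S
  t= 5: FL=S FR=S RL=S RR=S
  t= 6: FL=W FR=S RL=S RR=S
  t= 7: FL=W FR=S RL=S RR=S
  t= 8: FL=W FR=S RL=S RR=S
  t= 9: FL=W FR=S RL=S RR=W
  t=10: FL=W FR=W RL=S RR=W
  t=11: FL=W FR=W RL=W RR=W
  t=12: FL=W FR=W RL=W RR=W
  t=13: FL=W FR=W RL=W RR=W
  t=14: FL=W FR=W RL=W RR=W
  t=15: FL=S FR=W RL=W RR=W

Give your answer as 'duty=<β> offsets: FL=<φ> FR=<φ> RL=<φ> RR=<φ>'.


duty β = stance ticks per leg = 7
FL: stance ticks = 7; W→S at t=15 → φ=1
FR: stance ticks = 7; W→S at t=3 → φ=13
RL: stance ticks = 7; W→S at t=4 → φ=12
RR: stance ticks = 7; W→S at t=2 → φ=14

duty=7 offsets: FL=1 FR=13 RL=12 RR=14
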